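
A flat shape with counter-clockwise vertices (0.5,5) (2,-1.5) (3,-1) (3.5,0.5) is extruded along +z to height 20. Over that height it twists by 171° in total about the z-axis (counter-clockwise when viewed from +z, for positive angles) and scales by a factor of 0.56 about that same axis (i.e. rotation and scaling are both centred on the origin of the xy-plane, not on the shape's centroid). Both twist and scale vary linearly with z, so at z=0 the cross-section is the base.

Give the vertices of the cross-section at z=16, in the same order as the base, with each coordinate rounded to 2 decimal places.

Cross-section at z=16: (-2.45,-2.14) (-0.28,1.60) (-0.97,1.80) (-1.88,1.32)

t = z/height = 16/20 = 0.8
s = 1 + (scale-1)·z/height = 1 + (0.56-1)·16/20 = 0.648000
θ = twist·z/height = 171°·16/20 = 136.8000° = 2.387610 rad
cos θ = -0.728969, sin θ = 0.684547 (intermediates below are computed at full precision and shown rounded to 5 d.p.)
v1: (0.5,5) → rotate → (-3.78722,-3.30257) → ×s → (-2.45412,-2.14007) → (-2.45,-2.14)
v2: (2,-1.5) → rotate → (-0.43112,2.46255) → ×s → (-0.27936,1.59573) → (-0.28,1.60)
v3: (3,-1) → rotate → (-1.50236,2.78261) → ×s → (-0.97353,1.80313) → (-0.97,1.80)
v4: (3.5,0.5) → rotate → (-2.89366,2.03143) → ×s → (-1.87509,1.31637) → (-1.88,1.32)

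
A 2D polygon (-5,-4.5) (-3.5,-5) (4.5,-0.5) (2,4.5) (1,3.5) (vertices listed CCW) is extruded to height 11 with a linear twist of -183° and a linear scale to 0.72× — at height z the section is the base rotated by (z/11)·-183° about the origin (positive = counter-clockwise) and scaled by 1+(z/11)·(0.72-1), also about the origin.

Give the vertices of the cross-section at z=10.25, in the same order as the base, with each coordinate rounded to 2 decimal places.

Cross-section at z=10.25: (3.10,3.89) (1.94,4.07) (-3.34,-0.18) (-0.91,-3.52) (-0.30,-2.67)

t = z/height = 10.25/11 = 0.931818
s = 1 + (scale-1)·z/height = 1 + (0.72-1)·10.25/11 = 0.739091
θ = twist·z/height = -183°·10.25/11 = -170.5227° = -2.976183 rad
cos θ = -0.986351, sin θ = -0.164656 (intermediates below are computed at full precision and shown rounded to 5 d.p.)
v1: (-5,-4.5) → rotate → (4.19080,5.26186) → ×s → (3.09738,3.88899) → (3.10,3.89)
v2: (-3.5,-5) → rotate → (2.62895,5.50805) → ×s → (1.94303,4.07095) → (1.94,4.07)
v3: (4.5,-0.5) → rotate → (-4.52091,-0.24778) → ×s → (-3.34136,-0.18313) → (-3.34,-0.18)
v4: (2,4.5) → rotate → (-1.23175,-4.76789) → ×s → (-0.91037,-3.52391) → (-0.91,-3.52)
v5: (1,3.5) → rotate → (-0.41005,-3.61688) → ×s → (-0.30307,-2.67321) → (-0.30,-2.67)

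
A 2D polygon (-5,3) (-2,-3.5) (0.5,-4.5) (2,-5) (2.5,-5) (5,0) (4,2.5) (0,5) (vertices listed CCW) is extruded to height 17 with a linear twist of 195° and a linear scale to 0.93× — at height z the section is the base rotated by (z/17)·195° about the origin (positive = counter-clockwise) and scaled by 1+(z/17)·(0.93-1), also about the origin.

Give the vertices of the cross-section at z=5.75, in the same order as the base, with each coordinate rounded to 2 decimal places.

Cross-section at z=5.75: (-4.66,-3.26) (2.33,-3.18) (4.21,-1.34) (5.25,-0.21) (5.45,0.24) (1.99,4.46) (-0.64,4.56) (-4.46,1.99)

t = z/height = 5.75/17 = 0.338235
s = 1 + (scale-1)·z/height = 1 + (0.93-1)·5.75/17 = 0.976324
θ = twist·z/height = 195°·5.75/17 = 65.9559° = 1.151147 rad
cos θ = 0.407440, sin θ = 0.913232 (intermediates below are computed at full precision and shown rounded to 5 d.p.)
v1: (-5,3) → rotate → (-4.77690,-3.34384) → ×s → (-4.66380,-3.26467) → (-4.66,-3.26)
v2: (-2,-3.5) → rotate → (2.38143,-3.25250) → ×s → (2.32505,-3.17550) → (2.33,-3.18)
v3: (0.5,-4.5) → rotate → (4.31326,-1.37686) → ×s → (4.21114,-1.34426) → (4.21,-1.34)
v4: (2,-5) → rotate → (5.38104,-0.21074) → ×s → (5.25364,-0.20575) → (5.25,-0.21)
v5: (2.5,-5) → rotate → (5.58476,0.24588) → ×s → (5.45253,0.24006) → (5.45,0.24)
v6: (5,0) → rotate → (2.03720,4.56616) → ×s → (1.98897,4.45805) → (1.99,4.46)
v7: (4,2.5) → rotate → (-0.65332,4.67153) → ×s → (-0.63785,4.56092) → (-0.64,4.56)
v8: (0,5) → rotate → (-4.56616,2.03720) → ×s → (-4.45805,1.98897) → (-4.46,1.99)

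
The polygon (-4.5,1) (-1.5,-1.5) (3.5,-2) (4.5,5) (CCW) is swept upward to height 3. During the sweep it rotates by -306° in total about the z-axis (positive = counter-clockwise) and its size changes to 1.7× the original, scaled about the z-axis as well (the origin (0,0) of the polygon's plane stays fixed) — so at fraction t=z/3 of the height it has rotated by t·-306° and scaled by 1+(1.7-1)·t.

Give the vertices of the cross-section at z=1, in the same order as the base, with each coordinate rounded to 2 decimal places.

Cross-section at z=1: (2.36,5.17) (-1.42,2.19) (-3.31,-3.71) (4.88,-6.71)

t = z/height = 1/3 = 0.333333
s = 1 + (scale-1)·z/height = 1 + (1.7-1)·1/3 = 1.233333
θ = twist·z/height = -306°·1/3 = -102.0000° = -1.780236 rad
cos θ = -0.207912, sin θ = -0.978148 (intermediates below are computed at full precision and shown rounded to 5 d.p.)
v1: (-4.5,1) → rotate → (1.91375,4.19375) → ×s → (2.36029,5.17229) → (2.36,5.17)
v2: (-1.5,-1.5) → rotate → (-1.15535,1.77909) → ×s → (-1.42494,2.19421) → (-1.42,2.19)
v3: (3.5,-2) → rotate → (-2.68399,-3.00769) → ×s → (-3.31025,-3.70949) → (-3.31,-3.71)
v4: (4.5,5) → rotate → (3.95514,-5.44122) → ×s → (4.87800,-6.71084) → (4.88,-6.71)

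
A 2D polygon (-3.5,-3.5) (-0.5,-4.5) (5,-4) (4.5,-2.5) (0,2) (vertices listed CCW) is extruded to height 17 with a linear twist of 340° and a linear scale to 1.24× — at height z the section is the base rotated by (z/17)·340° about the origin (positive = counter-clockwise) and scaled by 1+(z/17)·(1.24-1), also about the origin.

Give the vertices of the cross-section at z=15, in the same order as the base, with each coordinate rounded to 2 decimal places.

Cross-section at z=15: (-5.79,1.55) (-5.03,-2.20) (-1.17,-7.67) (0.10,-6.24) (2.10,1.21)

t = z/height = 15/17 = 0.882353
s = 1 + (scale-1)·z/height = 1 + (1.24-1)·15/17 = 1.211765
θ = twist·z/height = 340°·15/17 = 300.0000° = 5.235988 rad
cos θ = 0.500000, sin θ = -0.866025 (intermediates below are computed at full precision and shown rounded to 5 d.p.)
v1: (-3.5,-3.5) → rotate → (-4.78109,1.28109) → ×s → (-5.79355,1.55238) → (-5.79,1.55)
v2: (-0.5,-4.5) → rotate → (-4.14711,-1.81699) → ×s → (-5.02533,-2.20176) → (-5.03,-2.20)
v3: (5,-4) → rotate → (-0.96410,-6.33013) → ×s → (-1.16826,-7.67062) → (-1.17,-7.67)
v4: (4.5,-2.5) → rotate → (0.08494,-5.14711) → ×s → (0.10292,-6.23709) → (0.10,-6.24)
v5: (0,2) → rotate → (1.73205,1.00000) → ×s → (2.09884,1.21176) → (2.10,1.21)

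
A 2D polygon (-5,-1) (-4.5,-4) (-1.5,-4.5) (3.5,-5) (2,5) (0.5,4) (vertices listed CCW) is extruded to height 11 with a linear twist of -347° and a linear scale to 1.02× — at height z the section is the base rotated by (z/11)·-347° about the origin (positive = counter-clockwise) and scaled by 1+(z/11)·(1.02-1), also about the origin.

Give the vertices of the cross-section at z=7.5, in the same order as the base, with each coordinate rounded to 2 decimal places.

Cross-section at z=7.5: (3.64,-3.67) (5.90,-1.58) (4.64,1.24) (2.28,5.75) (-5.35,-1.10) (-3.66,-1.81)

t = z/height = 7.5/11 = 0.681818
s = 1 + (scale-1)·z/height = 1 + (1.02-1)·7.5/11 = 1.013636
θ = twist·z/height = -347°·7.5/11 = -236.5909° = -4.129290 rad
cos θ = -0.550613, sin θ = 0.834761 (intermediates below are computed at full precision and shown rounded to 5 d.p.)
v1: (-5,-1) → rotate → (3.58783,-3.62319) → ×s → (3.63675,-3.67260) → (3.64,-3.67)
v2: (-4.5,-4) → rotate → (5.81680,-1.55397) → ×s → (5.89612,-1.57516) → (5.90,-1.58)
v3: (-1.5,-4.5) → rotate → (4.58234,1.22562) → ×s → (4.64483,1.24233) → (4.64,1.24)
v4: (3.5,-5) → rotate → (2.24666,5.67473) → ×s → (2.27729,5.75211) → (2.28,5.75)
v5: (2,5) → rotate → (-5.27503,-1.08354) → ×s → (-5.34696,-1.09832) → (-5.35,-1.10)
v6: (0.5,4) → rotate → (-3.61435,-1.78507) → ×s → (-3.66364,-1.80941) → (-3.66,-1.81)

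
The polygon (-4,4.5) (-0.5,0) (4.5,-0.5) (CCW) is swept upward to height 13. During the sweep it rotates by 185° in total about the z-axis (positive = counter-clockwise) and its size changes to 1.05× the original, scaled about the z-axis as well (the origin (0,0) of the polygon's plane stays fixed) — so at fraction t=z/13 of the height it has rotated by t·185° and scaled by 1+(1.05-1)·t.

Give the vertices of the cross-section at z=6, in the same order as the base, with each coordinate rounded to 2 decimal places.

Cross-section at z=6: (-4.92,-3.71) (-0.04,-0.51) (0.88,4.55)

t = z/height = 6/13 = 0.461538
s = 1 + (scale-1)·z/height = 1 + (1.05-1)·6/13 = 1.023077
θ = twist·z/height = 185°·6/13 = 85.3846° = 1.490243 rad
cos θ = 0.080467, sin θ = 0.996757 (intermediates below are computed at full precision and shown rounded to 5 d.p.)
v1: (-4,4.5) → rotate → (-4.80727,-3.62493) → ×s → (-4.91821,-3.70858) → (-4.92,-3.71)
v2: (-0.5,0) → rotate → (-0.04023,-0.49838) → ×s → (-0.04116,-0.50988) → (-0.04,-0.51)
v3: (4.5,-0.5) → rotate → (0.86048,4.44517) → ×s → (0.88034,4.54776) → (0.88,4.55)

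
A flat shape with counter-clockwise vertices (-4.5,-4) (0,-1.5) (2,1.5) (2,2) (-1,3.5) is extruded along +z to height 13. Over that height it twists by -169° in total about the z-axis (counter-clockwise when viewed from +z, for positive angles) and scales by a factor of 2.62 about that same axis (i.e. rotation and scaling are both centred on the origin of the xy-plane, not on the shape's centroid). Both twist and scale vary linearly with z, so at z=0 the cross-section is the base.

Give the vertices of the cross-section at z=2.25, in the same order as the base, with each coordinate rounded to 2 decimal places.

t = z/height = 2.25/13 = 0.173077
s = 1 + (scale-1)·z/height = 1 + (2.62-1)·2.25/13 = 1.280385
θ = twist·z/height = -169°·2.25/13 = -29.2500° = -0.510509 rad
cos θ = 0.872496, sin θ = -0.488621 (intermediates below are computed at full precision and shown rounded to 5 d.p.)
v1: (-4.5,-4) → rotate → (-5.88072,-1.29119) → ×s → (-7.52958,-1.65322) → (-7.53,-1.65)
v2: (0,-1.5) → rotate → (-0.73293,-1.30874) → ×s → (-0.93843,-1.67570) → (-0.94,-1.68)
v3: (2,1.5) → rotate → (2.47792,0.33150) → ×s → (3.17270,0.42445) → (3.17,0.42)
v4: (2,2) → rotate → (2.72223,0.76775) → ×s → (3.48551,0.98301) → (3.49,0.98)
v5: (-1,3.5) → rotate → (0.83768,3.54236) → ×s → (1.07255,4.53558) → (1.07,4.54)

Cross-section at z=2.25: (-7.53,-1.65) (-0.94,-1.68) (3.17,0.42) (3.49,0.98) (1.07,4.54)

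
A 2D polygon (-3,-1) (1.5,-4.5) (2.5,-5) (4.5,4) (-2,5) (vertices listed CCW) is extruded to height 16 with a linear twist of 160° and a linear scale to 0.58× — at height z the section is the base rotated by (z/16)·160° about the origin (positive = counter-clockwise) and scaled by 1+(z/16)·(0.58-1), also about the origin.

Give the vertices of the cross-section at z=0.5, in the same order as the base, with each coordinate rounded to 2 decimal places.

t = z/height = 0.5/16 = 0.03125
s = 1 + (scale-1)·z/height = 1 + (0.58-1)·0.5/16 = 0.986875
θ = twist·z/height = 160°·0.5/16 = 5.0000° = 0.087266 rad
cos θ = 0.996195, sin θ = 0.087156 (intermediates below are computed at full precision and shown rounded to 5 d.p.)
v1: (-3,-1) → rotate → (-2.90143,-1.25766) → ×s → (-2.86335,-1.24116) → (-2.86,-1.24)
v2: (1.5,-4.5) → rotate → (1.88649,-4.35214) → ×s → (1.86173,-4.29502) → (1.86,-4.30)
v3: (2.5,-5) → rotate → (2.92627,-4.76308) → ×s → (2.88786,-4.70057) → (2.89,-4.70)
v4: (4.5,4) → rotate → (4.13425,4.37698) → ×s → (4.07999,4.31953) → (4.08,4.32)
v5: (-2,5) → rotate → (-2.42817,4.80666) → ×s → (-2.39630,4.74357) → (-2.40,4.74)

Cross-section at z=0.5: (-2.86,-1.24) (1.86,-4.30) (2.89,-4.70) (4.08,4.32) (-2.40,4.74)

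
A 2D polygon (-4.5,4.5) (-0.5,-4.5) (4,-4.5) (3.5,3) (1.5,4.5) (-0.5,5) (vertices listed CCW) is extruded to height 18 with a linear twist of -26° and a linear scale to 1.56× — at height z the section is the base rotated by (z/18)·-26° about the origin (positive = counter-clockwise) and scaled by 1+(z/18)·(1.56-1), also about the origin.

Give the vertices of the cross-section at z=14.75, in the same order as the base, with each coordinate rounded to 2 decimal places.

Cross-section at z=14.75: (-3.73,8.50) (-3.06,-5.85) (3.05,-8.24) (6.35,2.22) (4.42,5.32) (1.97,7.06)

t = z/height = 14.75/18 = 0.819444
s = 1 + (scale-1)·z/height = 1 + (1.56-1)·14.75/18 = 1.458889
θ = twist·z/height = -26°·14.75/18 = -21.3056° = -0.371852 rad
cos θ = 0.931656, sin θ = -0.363342 (intermediates below are computed at full precision and shown rounded to 5 d.p.)
v1: (-4.5,4.5) → rotate → (-2.55741,5.82749) → ×s → (-3.73098,8.50166) → (-3.73,8.50)
v2: (-0.5,-4.5) → rotate → (-2.10087,-4.01078) → ×s → (-3.06493,-5.85128) → (-3.06,-5.85)
v3: (4,-4.5) → rotate → (2.09159,-5.64582) → ×s → (3.05139,-8.23662) → (3.05,-8.24)
v4: (3.5,3) → rotate → (4.35082,1.52327) → ×s → (6.34736,2.22229) → (6.35,2.22)
v5: (1.5,4.5) → rotate → (3.03252,3.64744) → ×s → (4.42411,5.32121) → (4.42,5.32)
v6: (-0.5,5) → rotate → (1.35088,4.83995) → ×s → (1.97078,7.06095) → (1.97,7.06)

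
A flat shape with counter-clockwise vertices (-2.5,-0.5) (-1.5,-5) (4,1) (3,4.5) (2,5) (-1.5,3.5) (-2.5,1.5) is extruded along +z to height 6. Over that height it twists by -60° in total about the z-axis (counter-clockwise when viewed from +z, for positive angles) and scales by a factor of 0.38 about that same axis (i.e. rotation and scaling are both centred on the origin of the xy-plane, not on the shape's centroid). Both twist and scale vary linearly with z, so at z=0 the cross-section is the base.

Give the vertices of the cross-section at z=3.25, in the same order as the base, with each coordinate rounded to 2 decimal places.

Cross-section at z=3.25: (-1.58,0.61) (-2.62,-2.27) (2.60,-0.87) (3.29,1.45) (2.90,2.09) (0.41,2.50) (-0.87,1.73)

t = z/height = 3.25/6 = 0.541667
s = 1 + (scale-1)·z/height = 1 + (0.38-1)·3.25/6 = 0.664167
θ = twist·z/height = -60°·3.25/6 = -32.5000° = -0.567232 rad
cos θ = 0.843391, sin θ = -0.537300 (intermediates below are computed at full precision and shown rounded to 5 d.p.)
v1: (-2.5,-0.5) → rotate → (-2.37713,0.92155) → ×s → (-1.57881,0.61206) → (-1.58,0.61)
v2: (-1.5,-5) → rotate → (-3.95159,-3.41101) → ×s → (-2.62451,-2.26548) → (-2.62,-2.27)
v3: (4,1) → rotate → (3.91087,-1.30581) → ×s → (2.59747,-0.86727) → (2.60,-0.87)
v4: (3,4.5) → rotate → (4.94802,2.18336) → ×s → (3.28631,1.45012) → (3.29,1.45)
v5: (2,5) → rotate → (4.37328,3.14236) → ×s → (2.90459,2.08705) → (2.90,2.09)
v6: (-1.5,3.5) → rotate → (0.61546,3.75782) → ×s → (0.40877,2.49582) → (0.41,2.50)
v7: (-2.5,1.5) → rotate → (-1.30253,2.60834) → ×s → (-0.86510,1.73237) → (-0.87,1.73)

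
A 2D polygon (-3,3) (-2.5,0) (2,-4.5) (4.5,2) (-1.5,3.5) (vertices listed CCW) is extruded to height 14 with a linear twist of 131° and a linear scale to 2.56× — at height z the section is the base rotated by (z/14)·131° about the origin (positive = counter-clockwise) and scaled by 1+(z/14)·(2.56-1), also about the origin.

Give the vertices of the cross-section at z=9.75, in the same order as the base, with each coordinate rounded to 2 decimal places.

Cross-section at z=9.75: (-6.12,-6.39) (0.11,-5.21) (9.30,4.37) (-4.37,9.30) (-7.23,-3.29)

t = z/height = 9.75/14 = 0.696429
s = 1 + (scale-1)·z/height = 1 + (2.56-1)·9.75/14 = 2.086429
θ = twist·z/height = 131°·9.75/14 = 91.2321° = 1.592301 rad
cos θ = -0.021503, sin θ = 0.999769 (intermediates below are computed at full precision and shown rounded to 5 d.p.)
v1: (-3,3) → rotate → (-2.93480,-3.06382) → ×s → (-6.12324,-6.39243) → (-6.12,-6.39)
v2: (-2.5,0) → rotate → (0.05376,-2.49942) → ×s → (0.11216,-5.21487) → (0.11,-5.21)
v3: (2,-4.5) → rotate → (4.45595,2.09630) → ×s → (9.29703,4.37379) → (9.30,4.37)
v4: (4.5,2) → rotate → (-2.09630,4.45595) → ×s → (-4.37379,9.29703) → (-4.37,9.30)
v5: (-1.5,3.5) → rotate → (-3.46694,-1.57491) → ×s → (-7.23351,-3.28595) → (-7.23,-3.29)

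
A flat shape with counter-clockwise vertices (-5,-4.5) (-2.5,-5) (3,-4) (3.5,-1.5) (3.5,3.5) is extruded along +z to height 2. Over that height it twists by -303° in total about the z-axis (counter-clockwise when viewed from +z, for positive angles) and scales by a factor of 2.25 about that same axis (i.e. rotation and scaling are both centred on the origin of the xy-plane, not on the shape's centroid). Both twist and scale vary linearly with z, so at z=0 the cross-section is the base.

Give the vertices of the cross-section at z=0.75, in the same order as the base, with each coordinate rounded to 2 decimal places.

t = z/height = 0.75/2 = 0.375
s = 1 + (scale-1)·z/height = 1 + (2.25-1)·0.75/2 = 1.468750
θ = twist·z/height = -303°·0.75/2 = -113.6250° = -1.983130 rad
cos θ = -0.400749, sin θ = -0.916188 (intermediates below are computed at full precision and shown rounded to 5 d.p.)
v1: (-5,-4.5) → rotate → (-2.11910,6.38431) → ×s → (-3.11243,9.37695) → (-3.11,9.38)
v2: (-2.5,-5) → rotate → (-3.57907,4.29421) → ×s → (-5.25676,6.30713) → (-5.26,6.31)
v3: (3,-4) → rotate → (-4.86700,-1.14557) → ×s → (-7.14840,-1.68255) → (-7.15,-1.68)
v4: (3.5,-1.5) → rotate → (-2.77690,-2.60553) → ×s → (-4.07858,-3.82688) → (-4.08,-3.83)
v5: (3.5,3.5) → rotate → (1.80404,-4.60928) → ×s → (2.64968,-6.76988) → (2.65,-6.77)

Cross-section at z=0.75: (-3.11,9.38) (-5.26,6.31) (-7.15,-1.68) (-4.08,-3.83) (2.65,-6.77)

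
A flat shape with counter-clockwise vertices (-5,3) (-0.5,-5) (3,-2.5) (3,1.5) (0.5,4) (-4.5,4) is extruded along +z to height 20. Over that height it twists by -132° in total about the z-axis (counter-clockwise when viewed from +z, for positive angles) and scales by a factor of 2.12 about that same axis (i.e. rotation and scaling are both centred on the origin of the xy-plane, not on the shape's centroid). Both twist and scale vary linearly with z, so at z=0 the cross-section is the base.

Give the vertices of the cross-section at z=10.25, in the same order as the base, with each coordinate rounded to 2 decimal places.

t = z/height = 10.25/20 = 0.5125
s = 1 + (scale-1)·z/height = 1 + (2.12-1)·10.25/20 = 1.574000
θ = twist·z/height = -132°·10.25/20 = -67.6500° = -1.180715 rad
cos θ = 0.380263, sin θ = -0.924878 (intermediates below are computed at full precision and shown rounded to 5 d.p.)
v1: (-5,3) → rotate → (0.87332,5.76518) → ×s → (1.37460,9.07440) → (1.37,9.07)
v2: (-0.5,-5) → rotate → (-4.81452,-1.43888) → ×s → (-7.57806,-2.26479) → (-7.58,-2.26)
v3: (3,-2.5) → rotate → (-1.17141,-3.72529) → ×s → (-1.84379,-5.86361) → (-1.84,-5.86)
v4: (3,1.5) → rotate → (2.52811,-2.20424) → ×s → (3.97924,-3.46947) → (3.98,-3.47)
v5: (0.5,4) → rotate → (3.88964,1.05861) → ×s → (6.12230,1.66626) → (6.12,1.67)
v6: (-4.5,4) → rotate → (1.98833,5.68301) → ×s → (3.12963,8.94505) → (3.13,8.95)

Cross-section at z=10.25: (1.37,9.07) (-7.58,-2.26) (-1.84,-5.86) (3.98,-3.47) (6.12,1.67) (3.13,8.95)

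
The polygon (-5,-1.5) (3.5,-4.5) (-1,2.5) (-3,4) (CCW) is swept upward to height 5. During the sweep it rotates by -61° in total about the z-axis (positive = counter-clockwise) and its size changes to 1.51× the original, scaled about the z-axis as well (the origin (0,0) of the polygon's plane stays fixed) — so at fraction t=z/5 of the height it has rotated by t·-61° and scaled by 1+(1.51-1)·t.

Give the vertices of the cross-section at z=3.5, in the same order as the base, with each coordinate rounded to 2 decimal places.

Cross-section at z=3.5: (-6.37,3.11) (-0.65,-7.71) (1.30,3.41) (0.69,6.75)

t = z/height = 3.5/5 = 0.7
s = 1 + (scale-1)·z/height = 1 + (1.51-1)·3.5/5 = 1.357000
θ = twist·z/height = -61°·3.5/5 = -42.7000° = -0.745256 rad
cos θ = 0.734915, sin θ = -0.678160 (intermediates below are computed at full precision and shown rounded to 5 d.p.)
v1: (-5,-1.5) → rotate → (-4.69181,2.28843) → ×s → (-6.36679,3.10539) → (-6.37,3.11)
v2: (3.5,-4.5) → rotate → (-0.47952,-5.68067) → ×s → (-0.65071,-7.70868) → (-0.65,-7.71)
v3: (-1,2.5) → rotate → (0.96048,2.51545) → ×s → (1.30338,3.41346) → (1.30,3.41)
v4: (-3,4) → rotate → (0.50789,4.97414) → ×s → (0.68921,6.74990) → (0.69,6.75)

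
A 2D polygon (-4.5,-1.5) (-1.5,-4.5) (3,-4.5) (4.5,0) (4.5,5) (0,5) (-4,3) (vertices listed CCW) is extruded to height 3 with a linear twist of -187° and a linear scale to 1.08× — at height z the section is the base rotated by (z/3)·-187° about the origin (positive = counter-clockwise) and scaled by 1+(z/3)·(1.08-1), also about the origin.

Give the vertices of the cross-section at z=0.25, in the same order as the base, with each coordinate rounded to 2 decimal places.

Cross-section at z=0.25: (-4.77,-0.24) (-2.67,-3.96) (1.69,-5.17) (4.36,-1.22) (5.72,3.63) (1.35,4.85) (-3.07,3.99)

t = z/height = 0.25/3 = 0.0833333
s = 1 + (scale-1)·z/height = 1 + (1.08-1)·0.25/3 = 1.006667
θ = twist·z/height = -187°·0.25/3 = -15.5833° = -0.271980 rad
cos θ = 0.963241, sin θ = -0.268640 (intermediates below are computed at full precision and shown rounded to 5 d.p.)
v1: (-4.5,-1.5) → rotate → (-4.73754,-0.23598) → ×s → (-4.76913,-0.23756) → (-4.77,-0.24)
v2: (-1.5,-4.5) → rotate → (-2.65374,-3.93162) → ×s → (-2.67143,-3.95783) → (-2.67,-3.96)
v3: (3,-4.5) → rotate → (1.68084,-5.14050) → ×s → (1.69205,-5.17477) → (1.69,-5.17)
v4: (4.5,0) → rotate → (4.33458,-1.20888) → ×s → (4.36348,-1.21694) → (4.36,-1.22)
v5: (4.5,5) → rotate → (5.67778,3.60733) → ×s → (5.71563,3.63137) → (5.72,3.63)
v6: (0,5) → rotate → (1.34320,4.81620) → ×s → (1.35215,4.84831) → (1.35,4.85)
v7: (-4,3) → rotate → (-3.04704,3.96428) → ×s → (-3.06736,3.99071) → (-3.07,3.99)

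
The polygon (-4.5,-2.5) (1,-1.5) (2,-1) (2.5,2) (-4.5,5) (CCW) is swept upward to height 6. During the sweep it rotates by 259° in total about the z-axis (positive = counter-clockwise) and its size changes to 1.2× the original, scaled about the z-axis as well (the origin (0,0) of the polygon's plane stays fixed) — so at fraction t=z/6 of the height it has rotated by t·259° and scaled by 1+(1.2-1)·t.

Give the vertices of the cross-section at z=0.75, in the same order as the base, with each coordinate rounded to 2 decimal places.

t = z/height = 0.75/6 = 0.125
s = 1 + (scale-1)·z/height = 1 + (1.2-1)·0.75/6 = 1.025000
θ = twist·z/height = 259°·0.75/6 = 32.3750° = 0.565050 rad
cos θ = 0.844562, sin θ = 0.535458 (intermediates below are computed at full precision and shown rounded to 5 d.p.)
v1: (-4.5,-2.5) → rotate → (-2.46188,-4.52097) → ×s → (-2.52343,-4.63399) → (-2.52,-4.63)
v2: (1,-1.5) → rotate → (1.64775,-0.73138) → ×s → (1.68894,-0.74967) → (1.69,-0.75)
v3: (2,-1) → rotate → (2.22458,0.22636) → ×s → (2.28020,0.23201) → (2.28,0.23)
v4: (2.5,2) → rotate → (1.04049,3.02777) → ×s → (1.06650,3.10346) → (1.07,3.10)
v5: (-4.5,5) → rotate → (-6.47782,1.81325) → ×s → (-6.63976,1.85858) → (-6.64,1.86)

Cross-section at z=0.75: (-2.52,-4.63) (1.69,-0.75) (2.28,0.23) (1.07,3.10) (-6.64,1.86)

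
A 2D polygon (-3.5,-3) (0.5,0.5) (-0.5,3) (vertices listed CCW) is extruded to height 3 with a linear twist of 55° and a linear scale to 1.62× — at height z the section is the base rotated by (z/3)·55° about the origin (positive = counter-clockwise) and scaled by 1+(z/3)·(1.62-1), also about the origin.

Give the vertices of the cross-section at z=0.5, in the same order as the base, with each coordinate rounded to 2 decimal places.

Cross-section at z=0.5: (-3.29,-3.88) (0.46,0.63) (-1.07,3.18)

t = z/height = 0.5/3 = 0.166667
s = 1 + (scale-1)·z/height = 1 + (1.62-1)·0.5/3 = 1.103333
θ = twist·z/height = 55°·0.5/3 = 9.1667° = 0.159989 rad
cos θ = 0.987229, sin θ = 0.159307 (intermediates below are computed at full precision and shown rounded to 5 d.p.)
v1: (-3.5,-3) → rotate → (-2.97738,-3.51926) → ×s → (-3.28504,-3.88292) → (-3.29,-3.88)
v2: (0.5,0.5) → rotate → (0.41396,0.57327) → ×s → (0.45674,0.63251) → (0.46,0.63)
v3: (-0.5,3) → rotate → (-0.97154,2.88203) → ×s → (-1.07193,3.17984) → (-1.07,3.18)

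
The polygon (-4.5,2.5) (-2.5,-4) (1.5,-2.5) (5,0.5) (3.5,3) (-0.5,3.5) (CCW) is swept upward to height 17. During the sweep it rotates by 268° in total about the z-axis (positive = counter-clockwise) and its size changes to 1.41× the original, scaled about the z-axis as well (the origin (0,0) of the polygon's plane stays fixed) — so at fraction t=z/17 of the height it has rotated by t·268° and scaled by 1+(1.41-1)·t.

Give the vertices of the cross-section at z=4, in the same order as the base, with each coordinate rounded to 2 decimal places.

Cross-section at z=4: (-4.68,-3.16) (2.67,-4.43) (3.19,0.22) (2.00,5.14) (-1.19,4.91) (-3.67,1.25)

t = z/height = 4/17 = 0.235294
s = 1 + (scale-1)·z/height = 1 + (1.41-1)·4/17 = 1.096471
θ = twist·z/height = 268°·4/17 = 63.0588° = 1.100584 rad
cos θ = 0.453075, sin θ = 0.891472 (intermediates below are computed at full precision and shown rounded to 5 d.p.)
v1: (-4.5,2.5) → rotate → (-4.26752,-2.87894) → ×s → (-4.67921,-3.15667) → (-4.68,-3.16)
v2: (-2.5,-4) → rotate → (2.43320,-4.04098) → ×s → (2.66793,-4.43082) → (2.67,-4.43)
v3: (1.5,-2.5) → rotate → (2.90829,0.20452) → ×s → (3.18886,0.22425) → (3.19,0.22)
v4: (5,0.5) → rotate → (1.81964,4.68390) → ×s → (1.99518,5.13576) → (2.00,5.14)
v5: (3.5,3) → rotate → (-1.08865,4.47938) → ×s → (-1.19368,4.91151) → (-1.19,4.91)
v6: (-0.5,3.5) → rotate → (-3.34669,1.14003) → ×s → (-3.66955,1.25001) → (-3.67,1.25)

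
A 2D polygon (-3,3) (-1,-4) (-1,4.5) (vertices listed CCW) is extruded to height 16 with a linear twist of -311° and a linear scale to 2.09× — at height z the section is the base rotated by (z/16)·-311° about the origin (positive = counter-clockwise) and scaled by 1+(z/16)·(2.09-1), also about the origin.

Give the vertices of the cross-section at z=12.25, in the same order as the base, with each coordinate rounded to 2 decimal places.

Cross-section at z=12.25: (-1.77,-7.58) (7.20,2.32) (-6.04,-5.92)

t = z/height = 12.25/16 = 0.765625
s = 1 + (scale-1)·z/height = 1 + (2.09-1)·12.25/16 = 1.834531
θ = twist·z/height = -311°·12.25/16 = -238.1094° = -4.155793 rad
cos θ = -0.528299, sin θ = 0.849058 (intermediates below are computed at full precision and shown rounded to 5 d.p.)
v1: (-3,3) → rotate → (-0.96228,-4.13207) → ×s → (-1.76533,-7.58042) → (-1.77,-7.58)
v2: (-1,-4) → rotate → (3.92453,1.26414) → ×s → (7.19968,2.31910) → (7.20,2.32)
v3: (-1,4.5) → rotate → (-3.29246,-3.22641) → ×s → (-6.04012,-5.91894) → (-6.04,-5.92)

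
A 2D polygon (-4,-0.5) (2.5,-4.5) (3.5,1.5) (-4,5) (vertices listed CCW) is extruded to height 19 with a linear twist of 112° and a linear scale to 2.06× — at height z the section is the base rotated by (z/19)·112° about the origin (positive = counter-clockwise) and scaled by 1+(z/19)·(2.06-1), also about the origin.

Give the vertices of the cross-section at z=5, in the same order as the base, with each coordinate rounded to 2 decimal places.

t = z/height = 5/19 = 0.263158
s = 1 + (scale-1)·z/height = 1 + (2.06-1)·5/19 = 1.278947
θ = twist·z/height = 112°·5/19 = 29.4737° = 0.514413 rad
cos θ = 0.870582, sin θ = 0.492024 (intermediates below are computed at full precision and shown rounded to 5 d.p.)
v1: (-4,-0.5) → rotate → (-3.23632,-2.40339) → ×s → (-4.13908,-3.07380) → (-4.14,-3.07)
v2: (2.5,-4.5) → rotate → (4.39056,-2.68756) → ×s → (5.61530,-3.43725) → (5.62,-3.44)
v3: (3.5,1.5) → rotate → (2.30900,3.02796) → ×s → (2.95309,3.87260) → (2.95,3.87)
v4: (-4,5) → rotate → (-5.94245,2.38481) → ×s → (-7.60008,3.05005) → (-7.60,3.05)

Cross-section at z=5: (-4.14,-3.07) (5.62,-3.44) (2.95,3.87) (-7.60,3.05)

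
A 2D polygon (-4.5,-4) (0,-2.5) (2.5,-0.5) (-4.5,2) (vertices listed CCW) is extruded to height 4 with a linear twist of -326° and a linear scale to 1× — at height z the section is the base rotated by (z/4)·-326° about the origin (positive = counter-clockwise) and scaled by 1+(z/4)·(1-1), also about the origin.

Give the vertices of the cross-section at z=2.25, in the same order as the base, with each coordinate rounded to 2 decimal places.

t = z/height = 2.25/4 = 0.5625
s = 1 + (scale-1)·z/height = 1 + (1-1)·2.25/4 = 1.000000
θ = twist·z/height = -326°·2.25/4 = -183.3750° = -3.200498 rad
cos θ = -0.998266, sin θ = 0.058871 (intermediates below are computed at full precision and shown rounded to 5 d.p.)
v1: (-4.5,-4) → rotate → (4.72768,3.72814) → ×s → (4.72768,3.72814) → (4.73,3.73)
v2: (0,-2.5) → rotate → (0.14718,2.49566) → ×s → (0.14718,2.49566) → (0.15,2.50)
v3: (2.5,-0.5) → rotate → (-2.46623,0.64631) → ×s → (-2.46623,0.64631) → (-2.47,0.65)
v4: (-4.5,2) → rotate → (4.37445,-2.26145) → ×s → (4.37445,-2.26145) → (4.37,-2.26)

Cross-section at z=2.25: (4.73,3.73) (0.15,2.50) (-2.47,0.65) (4.37,-2.26)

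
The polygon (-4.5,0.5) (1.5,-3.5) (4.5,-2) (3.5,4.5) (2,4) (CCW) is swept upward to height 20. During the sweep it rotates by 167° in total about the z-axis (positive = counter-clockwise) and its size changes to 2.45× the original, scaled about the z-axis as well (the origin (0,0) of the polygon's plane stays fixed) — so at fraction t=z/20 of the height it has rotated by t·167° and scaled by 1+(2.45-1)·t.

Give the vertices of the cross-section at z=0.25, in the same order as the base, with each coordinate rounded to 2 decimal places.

t = z/height = 0.25/20 = 0.0125
s = 1 + (scale-1)·z/height = 1 + (2.45-1)·0.25/20 = 1.018125
θ = twist·z/height = 167°·0.25/20 = 2.0875° = 0.036434 rad
cos θ = 0.999336, sin θ = 0.036426 (intermediates below are computed at full precision and shown rounded to 5 d.p.)
v1: (-4.5,0.5) → rotate → (-4.51523,0.33575) → ×s → (-4.59706,0.34184) → (-4.60,0.34)
v2: (1.5,-3.5) → rotate → (1.62649,-3.44304) → ×s → (1.65597,-3.50544) → (1.66,-3.51)
v3: (4.5,-2) → rotate → (4.56987,-1.83476) → ×s → (4.65269,-1.86801) → (4.65,-1.87)
v4: (3.5,4.5) → rotate → (3.33376,4.62450) → ×s → (3.39419,4.70832) → (3.39,4.71)
v5: (2,4) → rotate → (1.85297,4.07020) → ×s → (1.88656,4.14397) → (1.89,4.14)

Cross-section at z=0.25: (-4.60,0.34) (1.66,-3.51) (4.65,-1.87) (3.39,4.71) (1.89,4.14)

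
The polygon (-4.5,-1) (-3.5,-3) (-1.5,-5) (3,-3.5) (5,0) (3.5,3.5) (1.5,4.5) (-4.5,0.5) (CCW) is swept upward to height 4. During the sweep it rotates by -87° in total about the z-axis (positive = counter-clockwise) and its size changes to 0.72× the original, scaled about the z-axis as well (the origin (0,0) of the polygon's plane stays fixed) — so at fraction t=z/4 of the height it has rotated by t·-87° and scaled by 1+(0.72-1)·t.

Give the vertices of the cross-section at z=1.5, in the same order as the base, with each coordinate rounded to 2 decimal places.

t = z/height = 1.5/4 = 0.375
s = 1 + (scale-1)·z/height = 1 + (0.72-1)·1.5/4 = 0.895000
θ = twist·z/height = -87°·1.5/4 = -32.6250° = -0.569414 rad
cos θ = 0.842217, sin θ = -0.539138 (intermediates below are computed at full precision and shown rounded to 5 d.p.)
v1: (-4.5,-1) → rotate → (-4.32912,1.58391) → ×s → (-3.87456,1.41760) → (-3.87,1.42)
v2: (-3.5,-3) → rotate → (-4.56518,-0.63967) → ×s → (-4.08583,-0.57250) → (-4.09,-0.57)
v3: (-1.5,-5) → rotate → (-3.95902,-3.40238) → ×s → (-3.54332,-3.04513) → (-3.54,-3.05)
v4: (3,-3.5) → rotate → (0.63967,-4.56518) → ×s → (0.57250,-4.08583) → (0.57,-4.09)
v5: (5,0) → rotate → (4.21109,-2.69569) → ×s → (3.76892,-2.41264) → (3.77,-2.41)
v6: (3.5,3.5) → rotate → (4.83474,1.06078) → ×s → (4.32710,0.94939) → (4.33,0.95)
v7: (1.5,4.5) → rotate → (3.68945,2.98127) → ×s → (3.30206,2.66824) → (3.30,2.67)
v8: (-4.5,0.5) → rotate → (-3.52041,2.84723) → ×s → (-3.15077,2.54827) → (-3.15,2.55)

Cross-section at z=1.5: (-3.87,1.42) (-4.09,-0.57) (-3.54,-3.05) (0.57,-4.09) (3.77,-2.41) (4.33,0.95) (3.30,2.67) (-3.15,2.55)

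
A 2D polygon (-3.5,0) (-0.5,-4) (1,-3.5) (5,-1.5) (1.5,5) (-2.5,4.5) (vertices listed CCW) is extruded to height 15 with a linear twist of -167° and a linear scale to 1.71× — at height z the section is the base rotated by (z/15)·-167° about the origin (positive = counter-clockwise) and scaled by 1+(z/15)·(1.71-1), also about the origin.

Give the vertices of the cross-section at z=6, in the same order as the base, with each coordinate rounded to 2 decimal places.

Cross-section at z=6: (-1.77,4.13) (-4.97,-1.43) (-3.62,-2.95) (0.76,-6.66) (6.66,0.76) (4.05,5.23)

t = z/height = 6/15 = 0.4
s = 1 + (scale-1)·z/height = 1 + (1.71-1)·6/15 = 1.284000
θ = twist·z/height = -167°·6/15 = -66.8000° = -1.165880 rad
cos θ = 0.393942, sin θ = -0.919135 (intermediates below are computed at full precision and shown rounded to 5 d.p.)
v1: (-3.5,0) → rotate → (-1.37880,3.21697) → ×s → (-1.77037,4.13059) → (-1.77,4.13)
v2: (-0.5,-4) → rotate → (-3.87351,-1.11620) → ×s → (-4.97359,-1.43320) → (-4.97,-1.43)
v3: (1,-3.5) → rotate → (-2.82303,-2.29793) → ×s → (-3.62477,-2.95054) → (-3.62,-2.95)
v4: (5,-1.5) → rotate → (0.59101,-5.18659) → ×s → (0.75885,-6.65958) → (0.76,-6.66)
v5: (1.5,5) → rotate → (5.18659,0.59101) → ×s → (6.65958,0.75885) → (6.66,0.76)
v6: (-2.5,4.5) → rotate → (3.15125,4.07058) → ×s → (4.04621,5.22662) → (4.05,5.23)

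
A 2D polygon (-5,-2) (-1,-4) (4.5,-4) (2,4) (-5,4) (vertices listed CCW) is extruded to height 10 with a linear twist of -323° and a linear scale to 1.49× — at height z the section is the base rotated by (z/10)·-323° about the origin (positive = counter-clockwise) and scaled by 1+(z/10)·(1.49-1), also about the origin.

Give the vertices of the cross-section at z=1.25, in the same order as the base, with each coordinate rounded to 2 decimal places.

Cross-section at z=1.25: (-5.42,1.82) (-3.56,-2.55) (0.89,-6.33) (4.37,1.86) (-1.29,6.67)

t = z/height = 1.25/10 = 0.125
s = 1 + (scale-1)·z/height = 1 + (1.49-1)·1.25/10 = 1.061250
θ = twist·z/height = -323°·1.25/10 = -40.3750° = -0.704677 rad
cos θ = 0.761821, sin θ = -0.647788 (intermediates below are computed at full precision and shown rounded to 5 d.p.)
v1: (-5,-2) → rotate → (-5.10468,1.71530) → ×s → (-5.41734,1.82036) → (-5.42,1.82)
v2: (-1,-4) → rotate → (-3.35297,-2.39950) → ×s → (-3.55834,-2.54647) → (-3.56,-2.55)
v3: (4.5,-4) → rotate → (0.83704,-5.96233) → ×s → (0.88831,-6.32752) → (0.89,-6.33)
v4: (2,4) → rotate → (4.11479,1.75171) → ×s → (4.36682,1.85900) → (4.37,1.86)
v5: (-5,4) → rotate → (-1.21795,6.28622) → ×s → (-1.29255,6.67125) → (-1.29,6.67)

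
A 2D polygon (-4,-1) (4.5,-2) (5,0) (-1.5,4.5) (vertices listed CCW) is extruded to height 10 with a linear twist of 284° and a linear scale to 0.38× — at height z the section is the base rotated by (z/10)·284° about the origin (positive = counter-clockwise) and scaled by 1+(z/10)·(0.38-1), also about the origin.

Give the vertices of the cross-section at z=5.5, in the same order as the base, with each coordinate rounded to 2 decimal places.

Cross-section at z=5.5: (2.68,-0.46) (-2.18,2.40) (-3.01,1.33) (-0.29,-3.11)

t = z/height = 5.5/10 = 0.55
s = 1 + (scale-1)·z/height = 1 + (0.38-1)·5.5/10 = 0.659000
θ = twist·z/height = 284°·5.5/10 = 156.2000° = 2.726204 rad
cos θ = -0.914960, sin θ = 0.403545 (intermediates below are computed at full precision and shown rounded to 5 d.p.)
v1: (-4,-1) → rotate → (4.06338,-0.69922) → ×s → (2.67777,-0.46079) → (2.68,-0.46)
v2: (4.5,-2) → rotate → (-3.31023,3.64587) → ×s → (-2.18144,2.40263) → (-2.18,2.40)
v3: (5,0) → rotate → (-4.57480,2.01773) → ×s → (-3.01479,1.32968) → (-3.01,1.33)
v4: (-1.5,4.5) → rotate → (-0.44351,-4.72264) → ×s → (-0.29228,-3.11222) → (-0.29,-3.11)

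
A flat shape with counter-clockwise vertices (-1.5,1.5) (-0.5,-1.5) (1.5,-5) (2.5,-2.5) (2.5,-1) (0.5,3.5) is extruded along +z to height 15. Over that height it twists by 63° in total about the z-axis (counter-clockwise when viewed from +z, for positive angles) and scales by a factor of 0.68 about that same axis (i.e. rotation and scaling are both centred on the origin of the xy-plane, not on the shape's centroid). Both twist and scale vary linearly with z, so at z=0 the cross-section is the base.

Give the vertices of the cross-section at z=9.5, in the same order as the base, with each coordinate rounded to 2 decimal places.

Cross-section at z=9.5: (-1.68,0.15) (0.46,-1.17) (3.47,-2.29) (2.81,-0.25) (2.04,0.67) (-1.48,2.40)

t = z/height = 9.5/15 = 0.633333
s = 1 + (scale-1)·z/height = 1 + (0.68-1)·9.5/15 = 0.797333
θ = twist·z/height = 63°·9.5/15 = 39.9000° = 0.696386 rad
cos θ = 0.767165, sin θ = 0.641450 (intermediates below are computed at full precision and shown rounded to 5 d.p.)
v1: (-1.5,1.5) → rotate → (-2.11292,0.18857) → ×s → (-1.68470,0.15036) → (-1.68,0.15)
v2: (-0.5,-1.5) → rotate → (0.57859,-1.47147) → ×s → (0.46133,-1.17325) → (0.46,-1.17)
v3: (1.5,-5) → rotate → (4.35800,-2.87365) → ×s → (3.47478,-2.29126) → (3.47,-2.29)
v4: (2.5,-2.5) → rotate → (3.52154,-0.31429) → ×s → (2.80784,-0.25059) → (2.81,-0.25)
v5: (2.5,-1) → rotate → (2.55936,0.83646) → ×s → (2.04067,0.66694) → (2.04,0.67)
v6: (0.5,3.5) → rotate → (-1.86149,3.00580) → ×s → (-1.48423,2.39663) → (-1.48,2.40)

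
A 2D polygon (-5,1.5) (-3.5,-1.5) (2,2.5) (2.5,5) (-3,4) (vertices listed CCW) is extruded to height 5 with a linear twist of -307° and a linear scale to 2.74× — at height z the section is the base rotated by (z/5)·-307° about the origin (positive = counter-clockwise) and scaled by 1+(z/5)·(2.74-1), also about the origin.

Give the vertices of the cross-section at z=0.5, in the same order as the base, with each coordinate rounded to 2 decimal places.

t = z/height = 0.5/5 = 0.1
s = 1 + (scale-1)·z/height = 1 + (2.74-1)·0.5/5 = 1.174000
θ = twist·z/height = -307°·0.5/5 = -30.7000° = -0.535816 rad
cos θ = 0.859852, sin θ = -0.510543 (intermediates below are computed at full precision and shown rounded to 5 d.p.)
v1: (-5,1.5) → rotate → (-3.53345,3.84249) → ×s → (-4.14827,4.51109) → (-4.15,4.51)
v2: (-3.5,-1.5) → rotate → (-3.77530,0.49712) → ×s → (-4.43220,0.58362) → (-4.43,0.58)
v3: (2,2.5) → rotate → (2.99606,1.12854) → ×s → (3.51738,1.32491) → (3.52,1.32)
v4: (2.5,5) → rotate → (4.70235,3.02290) → ×s → (5.52055,3.54889) → (5.52,3.55)
v5: (-3,4) → rotate → (-0.53739,4.97104) → ×s → (-0.63089,5.83600) → (-0.63,5.84)

Cross-section at z=0.5: (-4.15,4.51) (-4.43,0.58) (3.52,1.32) (5.52,3.55) (-0.63,5.84)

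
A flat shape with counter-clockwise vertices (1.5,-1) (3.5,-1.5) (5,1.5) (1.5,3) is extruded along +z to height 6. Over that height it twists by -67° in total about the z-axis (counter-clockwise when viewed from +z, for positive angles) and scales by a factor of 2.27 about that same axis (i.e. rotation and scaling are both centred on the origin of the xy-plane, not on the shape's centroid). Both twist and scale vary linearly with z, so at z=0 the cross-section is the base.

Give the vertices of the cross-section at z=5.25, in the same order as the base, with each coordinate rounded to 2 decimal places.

Cross-section at z=5.25: (-0.15,-3.80) (1.14,-7.96) (8.20,-7.36) (7.06,0.59)

t = z/height = 5.25/6 = 0.875
s = 1 + (scale-1)·z/height = 1 + (2.27-1)·5.25/6 = 2.111250
θ = twist·z/height = -67°·5.25/6 = -58.6250° = -1.023199 rad
cos θ = 0.520637, sin θ = -0.853778 (intermediates below are computed at full precision and shown rounded to 5 d.p.)
v1: (1.5,-1) → rotate → (-0.07282,-1.80130) → ×s → (-0.15375,-3.80300) → (-0.15,-3.80)
v2: (3.5,-1.5) → rotate → (0.54156,-3.76918) → ×s → (1.14337,-7.95768) → (1.14,-7.96)
v3: (5,1.5) → rotate → (3.88385,-3.48793) → ×s → (8.19978,-7.36390) → (8.20,-7.36)
v4: (1.5,3) → rotate → (3.34229,0.28124) → ×s → (7.05641,0.59378) → (7.06,0.59)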